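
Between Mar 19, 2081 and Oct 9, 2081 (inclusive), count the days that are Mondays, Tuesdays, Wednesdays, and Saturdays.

117

Mar 19, 2081 is a Wednesday.
The range spans 205 days (inclusive of both endpoints).
205 = 7 × 29 + 2, so there are 29 full weeks plus 2 extra days.
Each full week contributes 4 days from the set (Mon, Tue, Wed, Sat): 29 × 4 = 116.
The 2 extra days are Wed, Thu — 1 of them qualifies.
Total: 116 + 1 = 117.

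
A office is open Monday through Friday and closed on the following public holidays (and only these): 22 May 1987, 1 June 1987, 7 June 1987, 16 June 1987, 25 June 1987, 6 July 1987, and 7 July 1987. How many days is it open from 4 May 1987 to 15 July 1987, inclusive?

4 May 1987 is a Monday.
The range spans 73 days (inclusive of both endpoints).
73 = 7 × 10 + 3, so there are 10 full weeks plus 3 extra days.
Each full week contributes 5 weekdays (Mon–Fri): 10 × 5 = 50.
The 3 extra days are Monday, Tuesday, Wednesday — 3 of them qualify.
Total: 50 + 3 = 53.
Holidays: 22 May 1987 (Fri); 1 June 1987 (Mon); 7 June 1987 (Sun); 16 June 1987 (Tue); 25 June 1987 (Thu); 6 July 1987 (Mon); 7 July 1987 (Tue).
6 of the 7 holidays fall on weekdays; the rest are weekends and were already excluded.
Business days: 53 − 6 = 47.

47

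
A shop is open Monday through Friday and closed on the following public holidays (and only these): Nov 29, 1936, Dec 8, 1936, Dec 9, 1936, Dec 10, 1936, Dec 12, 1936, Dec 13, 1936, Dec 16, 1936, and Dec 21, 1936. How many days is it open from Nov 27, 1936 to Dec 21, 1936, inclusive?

Nov 27, 1936 is a Friday.
From Nov 27, 1936 to Dec 21, 1936 is 25 days inclusive.
25 = 7 × 3 + 4, so there are 3 full weeks plus 4 extra days.
Each full week contributes 5 weekdays (Mon–Fri): 3 × 5 = 15.
The 4 extra days are Friday, Saturday, Sunday, Monday — 2 of them qualify.
Total: 15 + 2 = 17.
Holidays: Nov 29, 1936 (Sun); Dec 8, 1936 (Tue); Dec 9, 1936 (Wed); Dec 10, 1936 (Thu); Dec 12, 1936 (Sat); Dec 13, 1936 (Sun); Dec 16, 1936 (Wed); Dec 21, 1936 (Mon).
5 of the 8 holidays fall on weekdays; the rest are weekends and were already excluded.
Business days: 17 − 5 = 12.

12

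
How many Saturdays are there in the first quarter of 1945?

13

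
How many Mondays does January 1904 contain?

January 1, 1904 is a Friday.
From January 1, 1904 to January 31, 1904 is 31 days inclusive.
31 = 7 × 4 + 3, so there are 4 full weeks plus 3 extra days.
Each full week contributes one Monday: 4 so far.
The 3 extra days are Friday, Saturday, Sunday — none qualify.
Total: 4 + 0 = 4.

4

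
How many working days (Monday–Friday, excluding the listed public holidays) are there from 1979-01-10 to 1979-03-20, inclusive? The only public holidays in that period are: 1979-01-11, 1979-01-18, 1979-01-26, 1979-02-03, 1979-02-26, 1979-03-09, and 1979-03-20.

44 working days

1979-01-10 is a Wednesday.
The range spans 70 days (inclusive of both endpoints).
70 = 7 × 10, so the span is exactly 10 full weeks.
Each full week contributes 5 weekdays (Mon–Fri): 10 × 5 = 50.
Total: 50.
Holidays: 1979-01-11 (Thu); 1979-01-18 (Thu); 1979-01-26 (Fri); 1979-02-03 (Sat); 1979-02-26 (Mon); 1979-03-09 (Fri); 1979-03-20 (Tue).
6 of the 7 holidays fall on weekdays; the rest are weekends and were already excluded.
Business days: 50 − 6 = 44.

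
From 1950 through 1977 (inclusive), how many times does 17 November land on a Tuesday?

4

Day of week of November 17 in each year:
1950: Fri, 1951: Sat, 1952: Mon, 1953: Tue ✓, 1954: Wed, 1955: Thu, 1956: Sat, 1957: Sun, 1958: Mon, 1959: Tue ✓, 1960: Thu, 1961: Fri, 1962: Sat, 1963: Sun, 1964: Tue ✓, 1965: Wed, 1966: Thu, 1967: Fri, 1968: Sun, 1969: Mon, 1970: Tue ✓, 1971: Wed, 1972: Fri, 1973: Sat, 1974: Sun, 1975: Mon, 1976: Wed, 1977: Thu
Tuesdays: 1953, 1959, 1964, 1970.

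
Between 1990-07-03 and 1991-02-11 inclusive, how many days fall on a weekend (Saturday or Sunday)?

1990-07-03 is a Tuesday.
The range spans 224 days (inclusive of both endpoints).
224 = 7 × 32, so the span is exactly 32 full weeks.
Each full week contributes 2 weekend days (Sat, Sun): 32 × 2 = 64.
Total: 64.

64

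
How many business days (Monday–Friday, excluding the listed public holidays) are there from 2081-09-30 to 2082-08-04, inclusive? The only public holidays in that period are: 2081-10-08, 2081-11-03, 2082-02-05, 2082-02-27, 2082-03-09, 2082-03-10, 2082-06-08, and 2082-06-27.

214 business days

2081-09-30 is a Tuesday.
The range spans 309 days (inclusive of both endpoints).
309 = 7 × 44 + 1, so there are 44 full weeks plus 1 extra day.
Each full week contributes 5 weekdays (Mon–Fri): 44 × 5 = 220.
The 1 extra day is Tuesday — 1 of them qualifies.
Total: 220 + 1 = 221.
Holidays: 2081-10-08 (Wed); 2081-11-03 (Mon); 2082-02-05 (Thu); 2082-02-27 (Fri); 2082-03-09 (Mon); 2082-03-10 (Tue); 2082-06-08 (Mon); 2082-06-27 (Sat).
7 of the 8 holidays fall on weekdays; the rest are weekends and were already excluded.
Business days: 221 − 7 = 214.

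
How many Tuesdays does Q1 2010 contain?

13

1 January 2010 is a Friday.
The range spans 90 days (inclusive of both endpoints).
90 = 7 × 12 + 6, so there are 12 full weeks plus 6 extra days.
Each full week contributes one Tuesday: 12 so far.
The 6 extra days are Fri, Sat, Sun, Mon, Tue, Wed — 1 of them qualifies.
Total: 12 + 1 = 13.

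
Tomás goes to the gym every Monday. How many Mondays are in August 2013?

4

2013-08-01 is a Thursday.
The range spans 31 days (inclusive of both endpoints).
31 = 7 × 4 + 3, so there are 4 full weeks plus 3 extra days.
Each full week contributes one Monday: 4 so far.
The 3 extra days are Thu, Fri, Sat — none qualify.
Total: 4 + 0 = 4.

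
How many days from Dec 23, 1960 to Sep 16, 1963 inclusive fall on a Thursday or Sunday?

285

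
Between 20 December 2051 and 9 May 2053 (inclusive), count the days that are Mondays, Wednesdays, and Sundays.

217

20 December 2051 is a Wednesday.
The range spans 507 days (inclusive of both endpoints).
507 = 7 × 72 + 3, so there are 72 full weeks plus 3 extra days.
Each full week contributes 3 days from the set (Mon, Wed, Sun): 72 × 3 = 216.
The 3 extra days are Wed, Thu, Fri — 1 of them qualifies.
Total: 216 + 1 = 217.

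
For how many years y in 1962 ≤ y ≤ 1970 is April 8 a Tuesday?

1

Day of week of April 8 in each year:
1962: Sun, 1963: Mon, 1964: Wed, 1965: Thu, 1966: Fri, 1967: Sat, 1968: Mon, 1969: Tue ✓, 1970: Wed
Tuesdays: 1969.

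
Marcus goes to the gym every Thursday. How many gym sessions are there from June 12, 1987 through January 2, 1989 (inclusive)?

81 Thursdays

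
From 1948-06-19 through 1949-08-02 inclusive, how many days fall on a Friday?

58

1948-06-19 is a Saturday.
From 1948-06-19 to 1949-08-02 is 410 days inclusive.
410 = 7 × 58 + 4, so there are 58 full weeks plus 4 extra days.
Each full week contributes one Friday: 58 so far.
The 4 extra days are Saturday, Sunday, Monday, Tuesday — none qualify.
Total: 58 + 0 = 58.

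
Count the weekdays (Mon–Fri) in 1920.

262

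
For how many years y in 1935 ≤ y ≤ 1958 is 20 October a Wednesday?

4

Day of week of October 20 in each year:
1935: Sun, 1936: Tue, 1937: Wed ✓, 1938: Thu, 1939: Fri, 1940: Sun, 1941: Mon, 1942: Tue, 1943: Wed ✓, 1944: Fri, 1945: Sat, 1946: Sun, 1947: Mon, 1948: Wed ✓, 1949: Thu, 1950: Fri, 1951: Sat, 1952: Mon, 1953: Tue, 1954: Wed ✓, 1955: Thu, 1956: Sat, 1957: Sun, 1958: Mon
Wednesdays: 1937, 1943, 1948, 1954.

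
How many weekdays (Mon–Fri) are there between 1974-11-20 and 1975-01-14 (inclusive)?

1974-11-20 is a Wednesday.
From 1974-11-20 to 1975-01-14 is 56 days inclusive.
56 = 7 × 8, so the span is exactly 8 full weeks.
Each full week contributes 5 weekdays (Mon–Fri): 8 × 5 = 40.
Total: 40.

40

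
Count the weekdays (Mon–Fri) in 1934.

261 weekdays

1934-01-01 is a Monday.
That's 365 days from start to end, counting both.
365 = 7 × 52 + 1, so there are 52 full weeks plus 1 extra day.
Each full week contributes 5 weekdays (Mon–Fri): 52 × 5 = 260.
The 1 extra day is Monday — 1 of them qualifies.
Total: 260 + 1 = 261.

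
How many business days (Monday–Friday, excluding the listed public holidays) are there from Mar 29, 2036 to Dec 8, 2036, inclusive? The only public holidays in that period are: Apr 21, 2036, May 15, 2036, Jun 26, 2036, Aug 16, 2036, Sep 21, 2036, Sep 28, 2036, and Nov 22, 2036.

Mar 29, 2036 is a Saturday.
That's 255 days from start to end, counting both.
255 = 7 × 36 + 3, so there are 36 full weeks plus 3 extra days.
Each full week contributes 5 weekdays (Mon–Fri): 36 × 5 = 180.
The 3 extra days are Saturday, Sunday, Monday — 1 of them qualifies.
Total: 180 + 1 = 181.
Holidays: Apr 21, 2036 (Mon); May 15, 2036 (Thu); Jun 26, 2036 (Thu); Aug 16, 2036 (Sat); Sep 21, 2036 (Sun); Sep 28, 2036 (Sun); Nov 22, 2036 (Sat).
3 of the 7 holidays fall on weekdays; the rest are weekends and were already excluded.
Business days: 181 − 3 = 178.

178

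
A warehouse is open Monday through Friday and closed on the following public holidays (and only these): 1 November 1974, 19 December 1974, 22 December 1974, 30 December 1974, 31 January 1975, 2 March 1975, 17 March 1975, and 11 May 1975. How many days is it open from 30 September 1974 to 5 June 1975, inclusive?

174 working days

30 September 1974 is a Monday.
The range spans 249 days (inclusive of both endpoints).
249 = 7 × 35 + 4, so there are 35 full weeks plus 4 extra days.
Each full week contributes 5 weekdays (Mon–Fri): 35 × 5 = 175.
The 4 extra days are Monday, Tuesday, Wednesday, Thursday — 4 of them qualify.
Total: 175 + 4 = 179.
Holidays: 1 November 1974 (Fri); 19 December 1974 (Thu); 22 December 1974 (Sun); 30 December 1974 (Mon); 31 January 1975 (Fri); 2 March 1975 (Sun); 17 March 1975 (Mon); 11 May 1975 (Sun).
5 of the 8 holidays fall on weekdays; the rest are weekends and were already excluded.
Business days: 179 − 5 = 174.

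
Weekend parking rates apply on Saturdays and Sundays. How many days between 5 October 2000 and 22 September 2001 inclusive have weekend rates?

101

5 October 2000 is a Thursday.
That's 353 days from start to end, counting both.
353 = 7 × 50 + 3, so there are 50 full weeks plus 3 extra days.
Each full week contributes 2 weekend days (Sat, Sun): 50 × 2 = 100.
The 3 extra days are Thursday, Friday, Saturday — 1 of them qualifies.
Total: 100 + 1 = 101.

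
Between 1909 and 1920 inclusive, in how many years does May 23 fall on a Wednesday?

1

Day of week of May 23 in each year:
1909: Sun, 1910: Mon, 1911: Tue, 1912: Thu, 1913: Fri, 1914: Sat, 1915: Sun, 1916: Tue, 1917: Wed ✓, 1918: Thu, 1919: Fri, 1920: Sun
Wednesdays: 1917.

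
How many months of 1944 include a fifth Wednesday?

A month has five Wednesdays exactly when Wednesday falls within its first (length − 28) days.
Jan: 31 days, starts Sat → 5 of Sat, Sun, Mon
Feb: 29 days, starts Tue → 5 of Tue
Mar: 31 days, starts Wed → 5 of Wed, Thu, Fri ✓
Apr: 30 days, starts Sat → 5 of Sat, Sun
May: 31 days, starts Mon → 5 of Mon, Tue, Wed ✓
Jun: 30 days, starts Thu → 5 of Thu, Fri
Jul: 31 days, starts Sat → 5 of Sat, Sun, Mon
Aug: 31 days, starts Tue → 5 of Tue, Wed, Thu ✓
Sep: 30 days, starts Fri → 5 of Fri, Sat
Oct: 31 days, starts Sun → 5 of Sun, Mon, Tue
Nov: 30 days, starts Wed → 5 of Wed, Thu ✓
Dec: 31 days, starts Fri → 5 of Fri, Sat, Sun
Months with five Wednesdays: Mar, May, Aug, Nov.

4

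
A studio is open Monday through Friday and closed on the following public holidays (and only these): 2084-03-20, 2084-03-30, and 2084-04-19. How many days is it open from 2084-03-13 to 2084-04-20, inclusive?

26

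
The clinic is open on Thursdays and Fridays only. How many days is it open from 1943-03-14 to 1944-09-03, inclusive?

1943-03-14 is a Sunday.
The range spans 540 days (inclusive of both endpoints).
540 = 7 × 77 + 1, so there are 77 full weeks plus 1 extra day.
Each full week contributes 2 days from the set (Thu, Fri): 77 × 2 = 154.
The 1 extra day is Sunday — none qualify.
Total: 154 + 0 = 154.

154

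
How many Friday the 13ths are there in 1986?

1

The 13th falls on a Friday when the month's 13th has weekday Fri.
Jan 13 is Mon; Feb 13 is Thu; Mar 13 is Thu; Apr 13 is Sun; May 13 is Tue; Jun 13 is Fri ✓; Jul 13 is Sun; Aug 13 is Wed; Sep 13 is Sat; Oct 13 is Mon; Nov 13 is Thu; Dec 13 is Sat.
Friday the 13ths: Jun.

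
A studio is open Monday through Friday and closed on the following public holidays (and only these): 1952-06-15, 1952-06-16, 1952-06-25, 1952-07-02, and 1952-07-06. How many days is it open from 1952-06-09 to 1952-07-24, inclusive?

1952-06-09 is a Monday.
From 1952-06-09 to 1952-07-24 is 46 days inclusive.
46 = 7 × 6 + 4, so there are 6 full weeks plus 4 extra days.
Each full week contributes 5 weekdays (Mon–Fri): 6 × 5 = 30.
The 4 extra days are Mon, Tue, Wed, Thu — 4 of them qualify.
Total: 30 + 4 = 34.
Holidays: 1952-06-15 (Sun); 1952-06-16 (Mon); 1952-06-25 (Wed); 1952-07-02 (Wed); 1952-07-06 (Sun).
3 of the 5 holidays fall on weekdays; the rest are weekends and were already excluded.
Business days: 34 − 3 = 31.

31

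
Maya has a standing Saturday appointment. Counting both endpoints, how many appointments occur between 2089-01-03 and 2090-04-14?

66

2089-01-03 is a Monday.
That's 467 days from start to end, counting both.
467 = 7 × 66 + 5, so there are 66 full weeks plus 5 extra days.
Each full week contributes one Saturday: 66 so far.
The 5 extra days are Mon, Tue, Wed, Thu, Fri — none qualify.
Total: 66 + 0 = 66.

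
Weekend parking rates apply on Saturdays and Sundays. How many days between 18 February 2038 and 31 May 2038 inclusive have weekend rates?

18 February 2038 is a Thursday.
The range spans 103 days (inclusive of both endpoints).
103 = 7 × 14 + 5, so there are 14 full weeks plus 5 extra days.
Each full week contributes 2 weekend days (Sat, Sun): 14 × 2 = 28.
The 5 extra days are Thu, Fri, Sat, Sun, Mon — 2 of them qualify.
Total: 28 + 2 = 30.

30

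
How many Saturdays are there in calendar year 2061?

Jan 1, 2061 is a Saturday.
That's 365 days from start to end, counting both.
365 = 7 × 52 + 1, so there are 52 full weeks plus 1 extra day.
Each full week contributes one Saturday: 52 so far.
The 1 extra day is Saturday — 1 of them qualifies.
Total: 52 + 1 = 53.

53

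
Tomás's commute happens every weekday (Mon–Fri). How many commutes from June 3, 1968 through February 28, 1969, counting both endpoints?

195

June 3, 1968 is a Monday.
The range spans 271 days (inclusive of both endpoints).
271 = 7 × 38 + 5, so there are 38 full weeks plus 5 extra days.
Each full week contributes 5 weekdays (Mon–Fri): 38 × 5 = 190.
The 5 extra days are Mon, Tue, Wed, Thu, Fri — 5 of them qualify.
Total: 190 + 5 = 195.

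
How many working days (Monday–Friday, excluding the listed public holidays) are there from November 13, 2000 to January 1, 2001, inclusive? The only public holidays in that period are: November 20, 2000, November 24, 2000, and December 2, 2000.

34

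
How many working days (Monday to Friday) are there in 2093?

2093-01-01 is a Thursday.
That's 365 days from start to end, counting both.
365 = 7 × 52 + 1, so there are 52 full weeks plus 1 extra day.
Each full week contributes 5 weekdays (Mon–Fri): 52 × 5 = 260.
The 1 extra day is Thursday — 1 of them qualifies.
Total: 260 + 1 = 261.

261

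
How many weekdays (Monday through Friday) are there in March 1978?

23

Mar 1, 1978 is a Wednesday.
The range spans 31 days (inclusive of both endpoints).
31 = 7 × 4 + 3, so there are 4 full weeks plus 3 extra days.
Each full week contributes 5 weekdays (Mon–Fri): 4 × 5 = 20.
The 3 extra days are Wednesday, Thursday, Friday — 3 of them qualify.
Total: 20 + 3 = 23.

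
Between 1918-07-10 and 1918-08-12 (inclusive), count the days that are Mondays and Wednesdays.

10

1918-07-10 is a Wednesday.
That's 34 days from start to end, counting both.
34 = 7 × 4 + 6, so there are 4 full weeks plus 6 extra days.
Each full week contributes 2 days from the set (Mon, Wed): 4 × 2 = 8.
The 6 extra days are Wed, Thu, Fri, Sat, Sun, Mon — 2 of them qualify.
Total: 8 + 2 = 10.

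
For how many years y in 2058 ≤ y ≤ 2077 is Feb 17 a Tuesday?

3

Day of week of February 17 in each year:
2058: Sun, 2059: Mon, 2060: Tue ✓, 2061: Thu, 2062: Fri, 2063: Sat, 2064: Sun, 2065: Tue ✓, 2066: Wed, 2067: Thu, 2068: Fri, 2069: Sun, 2070: Mon, 2071: Tue ✓, 2072: Wed, 2073: Fri, 2074: Sat, 2075: Sun, 2076: Mon, 2077: Wed
Tuesdays: 2060, 2065, 2071.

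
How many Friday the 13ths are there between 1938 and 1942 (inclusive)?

9

Friday-the-13ths by year:
1938: May
1939: Jan, Oct
1940: Sep, Dec
1941: Jun
1942: Feb, Mar, Nov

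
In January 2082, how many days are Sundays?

January 1, 2082 is a Thursday.
From January 1, 2082 to January 31, 2082 is 31 days inclusive.
31 = 7 × 4 + 3, so there are 4 full weeks plus 3 extra days.
Each full week contributes one Sunday: 4 so far.
The 3 extra days are Thursday, Friday, Saturday — none qualify.
Total: 4 + 0 = 4.

4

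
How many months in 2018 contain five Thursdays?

A month has five Thursdays exactly when Thursday falls within its first (length − 28) days.
Jan: 31 days, starts Mon → 5 of Mon, Tue, Wed
Feb: 28 days, starts Thu → 5 of (none)
Mar: 31 days, starts Thu → 5 of Thu, Fri, Sat ✓
Apr: 30 days, starts Sun → 5 of Sun, Mon
May: 31 days, starts Tue → 5 of Tue, Wed, Thu ✓
Jun: 30 days, starts Fri → 5 of Fri, Sat
Jul: 31 days, starts Sun → 5 of Sun, Mon, Tue
Aug: 31 days, starts Wed → 5 of Wed, Thu, Fri ✓
Sep: 30 days, starts Sat → 5 of Sat, Sun
Oct: 31 days, starts Mon → 5 of Mon, Tue, Wed
Nov: 30 days, starts Thu → 5 of Thu, Fri ✓
Dec: 31 days, starts Sat → 5 of Sat, Sun, Mon
Months with five Thursdays: Mar, May, Aug, Nov.

4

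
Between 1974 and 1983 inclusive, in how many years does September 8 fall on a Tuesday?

1

Day of week of September 8 in each year:
1974: Sun, 1975: Mon, 1976: Wed, 1977: Thu, 1978: Fri, 1979: Sat, 1980: Mon, 1981: Tue ✓, 1982: Wed, 1983: Thu
Tuesdays: 1981.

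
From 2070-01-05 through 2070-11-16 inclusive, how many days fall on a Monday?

2070-01-05 is a Sunday.
From 2070-01-05 to 2070-11-16 is 316 days inclusive.
316 = 7 × 45 + 1, so there are 45 full weeks plus 1 extra day.
Each full week contributes one Monday: 45 so far.
The 1 extra day is Sun — none qualify.
Total: 45 + 0 = 45.

45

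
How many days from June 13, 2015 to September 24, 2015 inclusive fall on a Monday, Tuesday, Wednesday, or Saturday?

60

June 13, 2015 is a Saturday.
From June 13, 2015 to September 24, 2015 is 104 days inclusive.
104 = 7 × 14 + 6, so there are 14 full weeks plus 6 extra days.
Each full week contributes 4 days from the set (Mon, Tue, Wed, Sat): 14 × 4 = 56.
The 6 extra days are Saturday, Sunday, Monday, Tuesday, Wednesday, Thursday — 4 of them qualify.
Total: 56 + 4 = 60.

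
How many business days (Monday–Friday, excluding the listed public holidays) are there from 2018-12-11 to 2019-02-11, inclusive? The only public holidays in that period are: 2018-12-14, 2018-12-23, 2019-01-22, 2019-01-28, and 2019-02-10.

2018-12-11 is a Tuesday.
From 2018-12-11 to 2019-02-11 is 63 days inclusive.
63 = 7 × 9, so the span is exactly 9 full weeks.
Each full week contributes 5 weekdays (Mon–Fri): 9 × 5 = 45.
Total: 45.
Holidays: 2018-12-14 (Fri); 2018-12-23 (Sun); 2019-01-22 (Tue); 2019-01-28 (Mon); 2019-02-10 (Sun).
3 of the 5 holidays fall on weekdays; the rest are weekends and were already excluded.
Business days: 45 − 3 = 42.

42 business days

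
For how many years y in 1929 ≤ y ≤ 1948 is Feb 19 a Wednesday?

4

Day of week of February 19 in each year:
1929: Tue, 1930: Wed ✓, 1931: Thu, 1932: Fri, 1933: Sun, 1934: Mon, 1935: Tue, 1936: Wed ✓, 1937: Fri, 1938: Sat, 1939: Sun, 1940: Mon, 1941: Wed ✓, 1942: Thu, 1943: Fri, 1944: Sat, 1945: Mon, 1946: Tue, 1947: Wed ✓, 1948: Thu
Wednesdays: 1930, 1936, 1941, 1947.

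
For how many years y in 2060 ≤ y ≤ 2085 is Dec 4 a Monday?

Day of week of December 4 in each year:
2060: Sat, 2061: Sun, 2062: Mon ✓, 2063: Tue, 2064: Thu, 2065: Fri, 2066: Sat, 2067: Sun, 2068: Tue, 2069: Wed, 2070: Thu, 2071: Fri, 2072: Sun, 2073: Mon ✓, 2074: Tue, 2075: Wed, 2076: Fri, 2077: Sat, 2078: Sun, 2079: Mon ✓, 2080: Wed, 2081: Thu, 2082: Fri, 2083: Sat, 2084: Mon ✓, 2085: Tue
Mondays: 2062, 2073, 2079, 2084.

4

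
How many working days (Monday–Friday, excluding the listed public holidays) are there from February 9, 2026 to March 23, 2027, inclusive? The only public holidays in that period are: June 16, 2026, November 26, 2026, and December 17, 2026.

289 working days

February 9, 2026 is a Monday.
The range spans 408 days (inclusive of both endpoints).
408 = 7 × 58 + 2, so there are 58 full weeks plus 2 extra days.
Each full week contributes 5 weekdays (Mon–Fri): 58 × 5 = 290.
The 2 extra days are Mon, Tue — 2 of them qualify.
Total: 290 + 2 = 292.
Holidays: June 16, 2026 (Tue); November 26, 2026 (Thu); December 17, 2026 (Thu).
All 3 holidays fall on weekdays, so subtract 3.
Business days: 292 − 3 = 289.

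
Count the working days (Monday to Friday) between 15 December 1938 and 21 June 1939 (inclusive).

135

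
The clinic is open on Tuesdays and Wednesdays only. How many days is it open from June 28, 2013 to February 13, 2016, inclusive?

274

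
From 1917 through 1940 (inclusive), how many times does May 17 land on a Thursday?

Day of week of May 17 in each year:
1917: Thu ✓, 1918: Fri, 1919: Sat, 1920: Mon, 1921: Tue, 1922: Wed, 1923: Thu ✓, 1924: Sat, 1925: Sun, 1926: Mon, 1927: Tue, 1928: Thu ✓, 1929: Fri, 1930: Sat, 1931: Sun, 1932: Tue, 1933: Wed, 1934: Thu ✓, 1935: Fri, 1936: Sun, 1937: Mon, 1938: Tue, 1939: Wed, 1940: Fri
Thursdays: 1917, 1923, 1928, 1934.

4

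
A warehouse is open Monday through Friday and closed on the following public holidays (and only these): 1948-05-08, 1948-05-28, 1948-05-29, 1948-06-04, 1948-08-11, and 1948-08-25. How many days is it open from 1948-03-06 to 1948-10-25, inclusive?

162

1948-03-06 is a Saturday.
The range spans 234 days (inclusive of both endpoints).
234 = 7 × 33 + 3, so there are 33 full weeks plus 3 extra days.
Each full week contributes 5 weekdays (Mon–Fri): 33 × 5 = 165.
The 3 extra days are Sat, Sun, Mon — 1 of them qualifies.
Total: 165 + 1 = 166.
Holidays: 1948-05-08 (Sat); 1948-05-28 (Fri); 1948-05-29 (Sat); 1948-06-04 (Fri); 1948-08-11 (Wed); 1948-08-25 (Wed).
4 of the 6 holidays fall on weekdays; the rest are weekends and were already excluded.
Business days: 166 − 4 = 162.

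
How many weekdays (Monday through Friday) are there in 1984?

261

1 January 1984 is a Sunday.
That's 366 days from start to end, counting both.
366 = 7 × 52 + 2, so there are 52 full weeks plus 2 extra days.
Each full week contributes 5 weekdays (Mon–Fri): 52 × 5 = 260.
The 2 extra days are Sun, Mon — 1 of them qualifies.
Total: 260 + 1 = 261.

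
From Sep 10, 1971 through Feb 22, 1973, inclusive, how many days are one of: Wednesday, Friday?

152

Sep 10, 1971 is a Friday.
That's 532 days from start to end, counting both.
532 = 7 × 76, so the span is exactly 76 full weeks.
Each full week contributes 2 days from the set (Wed, Fri): 76 × 2 = 152.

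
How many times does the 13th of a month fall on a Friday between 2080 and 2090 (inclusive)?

Friday-the-13ths by year:
2080: Sep, Dec
2081: Jun
2082: Feb, Mar, Nov
2083: Aug
2084: Oct
2085: Apr, Jul
2086: Sep, Dec
2087: Jun
2088: Feb, Aug
2089: May
2090: Jan, Oct

18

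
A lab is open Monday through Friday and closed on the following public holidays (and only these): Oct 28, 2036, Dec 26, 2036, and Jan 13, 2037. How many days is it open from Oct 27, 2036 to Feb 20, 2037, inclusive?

82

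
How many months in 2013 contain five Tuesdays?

5

A month has five Tuesdays exactly when Tuesday falls within its first (length − 28) days.
Jan: 31 days, starts Tue → 5 of Tue, Wed, Thu ✓
Feb: 28 days, starts Fri → 5 of (none)
Mar: 31 days, starts Fri → 5 of Fri, Sat, Sun
Apr: 30 days, starts Mon → 5 of Mon, Tue ✓
May: 31 days, starts Wed → 5 of Wed, Thu, Fri
Jun: 30 days, starts Sat → 5 of Sat, Sun
Jul: 31 days, starts Mon → 5 of Mon, Tue, Wed ✓
Aug: 31 days, starts Thu → 5 of Thu, Fri, Sat
Sep: 30 days, starts Sun → 5 of Sun, Mon
Oct: 31 days, starts Tue → 5 of Tue, Wed, Thu ✓
Nov: 30 days, starts Fri → 5 of Fri, Sat
Dec: 31 days, starts Sun → 5 of Sun, Mon, Tue ✓
Months with five Tuesdays: Jan, Apr, Jul, Oct, Dec.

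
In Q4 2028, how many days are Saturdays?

13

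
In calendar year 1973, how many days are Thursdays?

1 January 1973 is a Monday.
That's 365 days from start to end, counting both.
365 = 7 × 52 + 1, so there are 52 full weeks plus 1 extra day.
Each full week contributes one Thursday: 52 so far.
The 1 extra day is Monday — none qualify.
Total: 52 + 0 = 52.

52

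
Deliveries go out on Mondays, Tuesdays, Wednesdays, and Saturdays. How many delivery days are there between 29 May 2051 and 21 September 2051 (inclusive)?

67

29 May 2051 is a Monday.
The range spans 116 days (inclusive of both endpoints).
116 = 7 × 16 + 4, so there are 16 full weeks plus 4 extra days.
Each full week contributes 4 days from the set (Mon, Tue, Wed, Sat): 16 × 4 = 64.
The 4 extra days are Monday, Tuesday, Wednesday, Thursday — 3 of them qualify.
Total: 64 + 3 = 67.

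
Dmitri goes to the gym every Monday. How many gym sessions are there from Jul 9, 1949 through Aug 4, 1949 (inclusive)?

Jul 9, 1949 is a Saturday.
The range spans 27 days (inclusive of both endpoints).
27 = 7 × 3 + 6, so there are 3 full weeks plus 6 extra days.
Each full week contributes one Monday: 3 so far.
The 6 extra days are Sat, Sun, Mon, Tue, Wed, Thu — 1 of them qualifies.
Total: 3 + 1 = 4.

4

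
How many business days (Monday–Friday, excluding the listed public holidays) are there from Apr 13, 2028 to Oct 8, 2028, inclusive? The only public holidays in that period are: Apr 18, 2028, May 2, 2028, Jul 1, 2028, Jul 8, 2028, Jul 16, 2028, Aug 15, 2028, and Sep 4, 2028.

Apr 13, 2028 is a Thursday.
That's 179 days from start to end, counting both.
179 = 7 × 25 + 4, so there are 25 full weeks plus 4 extra days.
Each full week contributes 5 weekdays (Mon–Fri): 25 × 5 = 125.
The 4 extra days are Thursday, Friday, Saturday, Sunday — 2 of them qualify.
Total: 125 + 2 = 127.
Holidays: Apr 18, 2028 (Tue); May 2, 2028 (Tue); Jul 1, 2028 (Sat); Jul 8, 2028 (Sat); Jul 16, 2028 (Sun); Aug 15, 2028 (Tue); Sep 4, 2028 (Mon).
4 of the 7 holidays fall on weekdays; the rest are weekends and were already excluded.
Business days: 127 − 4 = 123.

123 business days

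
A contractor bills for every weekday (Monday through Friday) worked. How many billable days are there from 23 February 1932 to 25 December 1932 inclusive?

219

23 February 1932 is a Tuesday.
That's 307 days from start to end, counting both.
307 = 7 × 43 + 6, so there are 43 full weeks plus 6 extra days.
Each full week contributes 5 weekdays (Mon–Fri): 43 × 5 = 215.
The 6 extra days are Tue, Wed, Thu, Fri, Sat, Sun — 4 of them qualify.
Total: 215 + 4 = 219.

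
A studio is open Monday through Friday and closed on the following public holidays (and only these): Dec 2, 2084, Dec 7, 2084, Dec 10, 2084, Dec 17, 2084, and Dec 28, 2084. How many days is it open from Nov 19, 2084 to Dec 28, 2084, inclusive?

Nov 19, 2084 is a Sunday.
From Nov 19, 2084 to Dec 28, 2084 is 40 days inclusive.
40 = 7 × 5 + 5, so there are 5 full weeks plus 5 extra days.
Each full week contributes 5 weekdays (Mon–Fri): 5 × 5 = 25.
The 5 extra days are Sunday, Monday, Tuesday, Wednesday, Thursday — 4 of them qualify.
Total: 25 + 4 = 29.
Holidays: Dec 2, 2084 (Sat); Dec 7, 2084 (Thu); Dec 10, 2084 (Sun); Dec 17, 2084 (Sun); Dec 28, 2084 (Thu).
2 of the 5 holidays fall on weekdays; the rest are weekends and were already excluded.
Business days: 29 − 2 = 27.

27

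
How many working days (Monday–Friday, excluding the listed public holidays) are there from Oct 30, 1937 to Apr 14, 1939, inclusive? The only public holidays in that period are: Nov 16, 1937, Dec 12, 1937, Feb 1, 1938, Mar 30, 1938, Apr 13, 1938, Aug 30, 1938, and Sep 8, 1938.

Oct 30, 1937 is a Saturday.
That's 532 days from start to end, counting both.
532 = 7 × 76, so the span is exactly 76 full weeks.
Each full week contributes 5 weekdays (Mon–Fri): 76 × 5 = 380.
Total: 380.
Holidays: Nov 16, 1937 (Tue); Dec 12, 1937 (Sun); Feb 1, 1938 (Tue); Mar 30, 1938 (Wed); Apr 13, 1938 (Wed); Aug 30, 1938 (Tue); Sep 8, 1938 (Thu).
6 of the 7 holidays fall on weekdays; the rest are weekends and were already excluded.
Business days: 380 − 6 = 374.

374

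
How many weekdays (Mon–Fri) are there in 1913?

261

1913-01-01 is a Wednesday.
From 1913-01-01 to 1913-12-31 is 365 days inclusive.
365 = 7 × 52 + 1, so there are 52 full weeks plus 1 extra day.
Each full week contributes 5 weekdays (Mon–Fri): 52 × 5 = 260.
The 1 extra day is Wednesday — 1 of them qualifies.
Total: 260 + 1 = 261.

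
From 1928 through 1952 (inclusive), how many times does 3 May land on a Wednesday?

4

Day of week of May 3 in each year:
1928: Thu, 1929: Fri, 1930: Sat, 1931: Sun, 1932: Tue, 1933: Wed ✓, 1934: Thu, 1935: Fri, 1936: Sun, 1937: Mon, 1938: Tue, 1939: Wed ✓, 1940: Fri, 1941: Sat, 1942: Sun, 1943: Mon, 1944: Wed ✓, 1945: Thu, 1946: Fri, 1947: Sat, 1948: Mon, 1949: Tue, 1950: Wed ✓, 1951: Thu, 1952: Sat
Wednesdays: 1933, 1939, 1944, 1950.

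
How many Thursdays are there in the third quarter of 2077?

July 1, 2077 is a Thursday.
From July 1, 2077 to September 30, 2077 is 92 days inclusive.
92 = 7 × 13 + 1, so there are 13 full weeks plus 1 extra day.
Each full week contributes one Thursday: 13 so far.
The 1 extra day is Thursday — 1 of them qualifies.
Total: 13 + 1 = 14.

14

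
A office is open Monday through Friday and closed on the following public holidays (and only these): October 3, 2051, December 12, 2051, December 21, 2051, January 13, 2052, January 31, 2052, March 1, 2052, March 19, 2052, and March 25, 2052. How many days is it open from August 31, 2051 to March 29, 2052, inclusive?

August 31, 2051 is a Thursday.
The range spans 212 days (inclusive of both endpoints).
212 = 7 × 30 + 2, so there are 30 full weeks plus 2 extra days.
Each full week contributes 5 weekdays (Mon–Fri): 30 × 5 = 150.
The 2 extra days are Thursday, Friday — 2 of them qualify.
Total: 150 + 2 = 152.
Holidays: October 3, 2051 (Tue); December 12, 2051 (Tue); December 21, 2051 (Thu); January 13, 2052 (Sat); January 31, 2052 (Wed); March 1, 2052 (Fri); March 19, 2052 (Tue); March 25, 2052 (Mon).
7 of the 8 holidays fall on weekdays; the rest are weekends and were already excluded.
Business days: 152 − 7 = 145.

145 working days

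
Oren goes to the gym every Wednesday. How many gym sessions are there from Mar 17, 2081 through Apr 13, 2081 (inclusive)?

Mar 17, 2081 is a Monday.
From Mar 17, 2081 to Apr 13, 2081 is 28 days inclusive.
28 = 7 × 4, so the span is exactly 4 full weeks.
Each full week contributes one Wednesday: 4 so far.

4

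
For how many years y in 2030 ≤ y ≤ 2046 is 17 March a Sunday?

Day of week of March 17 in each year:
2030: Sun ✓, 2031: Mon, 2032: Wed, 2033: Thu, 2034: Fri, 2035: Sat, 2036: Mon, 2037: Tue, 2038: Wed, 2039: Thu, 2040: Sat, 2041: Sun ✓, 2042: Mon, 2043: Tue, 2044: Thu, 2045: Fri, 2046: Sat
Sundays: 2030, 2041.

2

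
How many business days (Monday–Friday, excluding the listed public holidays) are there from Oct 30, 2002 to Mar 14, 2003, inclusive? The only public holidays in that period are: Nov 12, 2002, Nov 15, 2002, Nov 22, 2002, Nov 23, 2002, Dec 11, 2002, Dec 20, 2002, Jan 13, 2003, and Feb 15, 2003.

92

Oct 30, 2002 is a Wednesday.
The range spans 136 days (inclusive of both endpoints).
136 = 7 × 19 + 3, so there are 19 full weeks plus 3 extra days.
Each full week contributes 5 weekdays (Mon–Fri): 19 × 5 = 95.
The 3 extra days are Wednesday, Thursday, Friday — 3 of them qualify.
Total: 95 + 3 = 98.
Holidays: Nov 12, 2002 (Tue); Nov 15, 2002 (Fri); Nov 22, 2002 (Fri); Nov 23, 2002 (Sat); Dec 11, 2002 (Wed); Dec 20, 2002 (Fri); Jan 13, 2003 (Mon); Feb 15, 2003 (Sat).
6 of the 8 holidays fall on weekdays; the rest are weekends and were already excluded.
Business days: 98 − 6 = 92.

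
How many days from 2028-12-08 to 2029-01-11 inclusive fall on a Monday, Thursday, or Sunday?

2028-12-08 is a Friday.
That's 35 days from start to end, counting both.
35 = 7 × 5, so the span is exactly 5 full weeks.
Each full week contributes 3 days from the set (Mon, Thu, Sun): 5 × 3 = 15.

15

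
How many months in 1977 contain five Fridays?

A month has five Fridays exactly when Friday falls within its first (length − 28) days.
Jan: 31 days, starts Sat → 5 of Sat, Sun, Mon
Feb: 28 days, starts Tue → 5 of (none)
Mar: 31 days, starts Tue → 5 of Tue, Wed, Thu
Apr: 30 days, starts Fri → 5 of Fri, Sat ✓
May: 31 days, starts Sun → 5 of Sun, Mon, Tue
Jun: 30 days, starts Wed → 5 of Wed, Thu
Jul: 31 days, starts Fri → 5 of Fri, Sat, Sun ✓
Aug: 31 days, starts Mon → 5 of Mon, Tue, Wed
Sep: 30 days, starts Thu → 5 of Thu, Fri ✓
Oct: 31 days, starts Sat → 5 of Sat, Sun, Mon
Nov: 30 days, starts Tue → 5 of Tue, Wed
Dec: 31 days, starts Thu → 5 of Thu, Fri, Sat ✓
Months with five Fridays: Apr, Jul, Sep, Dec.

4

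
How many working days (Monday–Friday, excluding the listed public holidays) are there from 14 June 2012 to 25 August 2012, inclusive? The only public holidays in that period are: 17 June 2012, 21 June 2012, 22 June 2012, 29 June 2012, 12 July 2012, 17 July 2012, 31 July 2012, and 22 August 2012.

14 June 2012 is a Thursday.
The range spans 73 days (inclusive of both endpoints).
73 = 7 × 10 + 3, so there are 10 full weeks plus 3 extra days.
Each full week contributes 5 weekdays (Mon–Fri): 10 × 5 = 50.
The 3 extra days are Thu, Fri, Sat — 2 of them qualify.
Total: 50 + 2 = 52.
Holidays: 17 June 2012 (Sun); 21 June 2012 (Thu); 22 June 2012 (Fri); 29 June 2012 (Fri); 12 July 2012 (Thu); 17 July 2012 (Tue); 31 July 2012 (Tue); 22 August 2012 (Wed).
7 of the 8 holidays fall on weekdays; the rest are weekends and were already excluded.
Business days: 52 − 7 = 45.

45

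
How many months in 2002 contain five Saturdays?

A month has five Saturdays exactly when Saturday falls within its first (length − 28) days.
Jan: 31 days, starts Tue → 5 of Tue, Wed, Thu
Feb: 28 days, starts Fri → 5 of (none)
Mar: 31 days, starts Fri → 5 of Fri, Sat, Sun ✓
Apr: 30 days, starts Mon → 5 of Mon, Tue
May: 31 days, starts Wed → 5 of Wed, Thu, Fri
Jun: 30 days, starts Sat → 5 of Sat, Sun ✓
Jul: 31 days, starts Mon → 5 of Mon, Tue, Wed
Aug: 31 days, starts Thu → 5 of Thu, Fri, Sat ✓
Sep: 30 days, starts Sun → 5 of Sun, Mon
Oct: 31 days, starts Tue → 5 of Tue, Wed, Thu
Nov: 30 days, starts Fri → 5 of Fri, Sat ✓
Dec: 31 days, starts Sun → 5 of Sun, Mon, Tue
Months with five Saturdays: Mar, Jun, Aug, Nov.

4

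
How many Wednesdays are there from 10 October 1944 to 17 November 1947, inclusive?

10 October 1944 is a Tuesday.
That's 1134 days from start to end, counting both.
1134 = 7 × 162, so the span is exactly 162 full weeks.
Each full week contributes one Wednesday: 162 so far.

162 Wednesdays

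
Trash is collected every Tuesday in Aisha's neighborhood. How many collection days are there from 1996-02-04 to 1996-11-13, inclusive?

1996-02-04 is a Sunday.
The range spans 284 days (inclusive of both endpoints).
284 = 7 × 40 + 4, so there are 40 full weeks plus 4 extra days.
Each full week contributes one Tuesday: 40 so far.
The 4 extra days are Sun, Mon, Tue, Wed — 1 of them qualifies.
Total: 40 + 1 = 41.

41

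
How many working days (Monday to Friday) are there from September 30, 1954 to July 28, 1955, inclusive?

September 30, 1954 is a Thursday.
The range spans 302 days (inclusive of both endpoints).
302 = 7 × 43 + 1, so there are 43 full weeks plus 1 extra day.
Each full week contributes 5 weekdays (Mon–Fri): 43 × 5 = 215.
The 1 extra day is Thursday — 1 of them qualifies.
Total: 215 + 1 = 216.

216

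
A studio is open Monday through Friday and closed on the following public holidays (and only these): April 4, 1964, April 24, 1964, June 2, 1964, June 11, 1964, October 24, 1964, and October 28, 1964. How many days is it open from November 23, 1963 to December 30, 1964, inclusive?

284

November 23, 1963 is a Saturday.
That's 404 days from start to end, counting both.
404 = 7 × 57 + 5, so there are 57 full weeks plus 5 extra days.
Each full week contributes 5 weekdays (Mon–Fri): 57 × 5 = 285.
The 5 extra days are Sat, Sun, Mon, Tue, Wed — 3 of them qualify.
Total: 285 + 3 = 288.
Holidays: April 4, 1964 (Sat); April 24, 1964 (Fri); June 2, 1964 (Tue); June 11, 1964 (Thu); October 24, 1964 (Sat); October 28, 1964 (Wed).
4 of the 6 holidays fall on weekdays; the rest are weekends and were already excluded.
Business days: 288 − 4 = 284.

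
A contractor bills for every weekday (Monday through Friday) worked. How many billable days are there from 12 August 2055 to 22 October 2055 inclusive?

52 weekdays

12 August 2055 is a Thursday.
That's 72 days from start to end, counting both.
72 = 7 × 10 + 2, so there are 10 full weeks plus 2 extra days.
Each full week contributes 5 weekdays (Mon–Fri): 10 × 5 = 50.
The 2 extra days are Thu, Fri — 2 of them qualify.
Total: 50 + 2 = 52.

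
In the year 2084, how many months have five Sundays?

5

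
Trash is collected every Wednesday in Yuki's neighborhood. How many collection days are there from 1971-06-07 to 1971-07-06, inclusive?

1971-06-07 is a Monday.
The range spans 30 days (inclusive of both endpoints).
30 = 7 × 4 + 2, so there are 4 full weeks plus 2 extra days.
Each full week contributes one Wednesday: 4 so far.
The 2 extra days are Mon, Tue — none qualify.
Total: 4 + 0 = 4.

4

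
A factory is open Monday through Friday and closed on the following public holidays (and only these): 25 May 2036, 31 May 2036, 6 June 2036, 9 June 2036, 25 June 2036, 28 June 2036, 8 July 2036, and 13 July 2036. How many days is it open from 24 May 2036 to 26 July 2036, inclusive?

41 business days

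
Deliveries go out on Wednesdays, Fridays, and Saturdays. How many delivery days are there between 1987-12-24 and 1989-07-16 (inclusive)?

1987-12-24 is a Thursday.
The range spans 571 days (inclusive of both endpoints).
571 = 7 × 81 + 4, so there are 81 full weeks plus 4 extra days.
Each full week contributes 3 days from the set (Wed, Fri, Sat): 81 × 3 = 243.
The 4 extra days are Thursday, Friday, Saturday, Sunday — 2 of them qualify.
Total: 243 + 2 = 245.

245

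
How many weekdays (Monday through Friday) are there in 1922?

January 1, 1922 is a Sunday.
That's 365 days from start to end, counting both.
365 = 7 × 52 + 1, so there are 52 full weeks plus 1 extra day.
Each full week contributes 5 weekdays (Mon–Fri): 52 × 5 = 260.
The 1 extra day is Sunday — none qualify.
Total: 260 + 0 = 260.

260 weekdays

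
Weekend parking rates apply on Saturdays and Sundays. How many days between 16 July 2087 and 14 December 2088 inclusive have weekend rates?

16 July 2087 is a Wednesday.
From 16 July 2087 to 14 December 2088 is 518 days inclusive.
518 = 7 × 74, so the span is exactly 74 full weeks.
Each full week contributes 2 weekend days (Sat, Sun): 74 × 2 = 148.
Total: 148.

148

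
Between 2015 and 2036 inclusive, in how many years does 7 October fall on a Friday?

3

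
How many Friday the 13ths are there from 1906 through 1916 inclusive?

18

Friday-the-13ths by year:
1906: Apr, Jul
1907: Sep, Dec
1908: Mar, Nov
1909: Aug
1910: May
1911: Jan, Oct
1912: Sep, Dec
1913: Jun
1914: Feb, Mar, Nov
1915: Aug
1916: Oct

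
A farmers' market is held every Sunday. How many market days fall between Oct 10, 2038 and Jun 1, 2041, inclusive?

Oct 10, 2038 is a Sunday.
From Oct 10, 2038 to Jun 1, 2041 is 966 days inclusive.
966 = 7 × 138, so the span is exactly 138 full weeks.
Each full week contributes one Sunday: 138 so far.

138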